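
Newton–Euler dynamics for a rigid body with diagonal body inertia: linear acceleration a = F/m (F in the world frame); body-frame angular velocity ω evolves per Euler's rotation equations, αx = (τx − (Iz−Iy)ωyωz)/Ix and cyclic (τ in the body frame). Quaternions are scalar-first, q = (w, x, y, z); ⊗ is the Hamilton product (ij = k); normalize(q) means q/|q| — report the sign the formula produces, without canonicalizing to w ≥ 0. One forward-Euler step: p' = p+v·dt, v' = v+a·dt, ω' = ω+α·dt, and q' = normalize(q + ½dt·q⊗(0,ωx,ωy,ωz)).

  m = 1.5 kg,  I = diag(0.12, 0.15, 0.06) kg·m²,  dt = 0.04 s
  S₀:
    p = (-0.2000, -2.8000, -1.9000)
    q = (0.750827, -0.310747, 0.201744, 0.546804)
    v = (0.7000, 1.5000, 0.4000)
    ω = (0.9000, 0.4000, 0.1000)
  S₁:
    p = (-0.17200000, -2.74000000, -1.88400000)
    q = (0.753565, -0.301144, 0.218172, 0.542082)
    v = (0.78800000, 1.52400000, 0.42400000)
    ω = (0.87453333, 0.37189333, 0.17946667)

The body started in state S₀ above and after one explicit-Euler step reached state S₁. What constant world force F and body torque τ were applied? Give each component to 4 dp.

Δv = v₁−v₀ = (0.08800000, 0.02400000, 0.02400000)
m·(v₁−v₀)/dt = (3.3000, 0.9000, 0.9000)
rate change Δω = (-0.02546667, -0.02810667, 0.07946667)
precession coupling = (-0.0036, 0.0054, 0.0108)
applied torque τ = (-0.0800, -0.1000, 0.1300)

F = (3.3000, 0.9000, 0.9000)
τ = (-0.0800, -0.1000, 0.1300)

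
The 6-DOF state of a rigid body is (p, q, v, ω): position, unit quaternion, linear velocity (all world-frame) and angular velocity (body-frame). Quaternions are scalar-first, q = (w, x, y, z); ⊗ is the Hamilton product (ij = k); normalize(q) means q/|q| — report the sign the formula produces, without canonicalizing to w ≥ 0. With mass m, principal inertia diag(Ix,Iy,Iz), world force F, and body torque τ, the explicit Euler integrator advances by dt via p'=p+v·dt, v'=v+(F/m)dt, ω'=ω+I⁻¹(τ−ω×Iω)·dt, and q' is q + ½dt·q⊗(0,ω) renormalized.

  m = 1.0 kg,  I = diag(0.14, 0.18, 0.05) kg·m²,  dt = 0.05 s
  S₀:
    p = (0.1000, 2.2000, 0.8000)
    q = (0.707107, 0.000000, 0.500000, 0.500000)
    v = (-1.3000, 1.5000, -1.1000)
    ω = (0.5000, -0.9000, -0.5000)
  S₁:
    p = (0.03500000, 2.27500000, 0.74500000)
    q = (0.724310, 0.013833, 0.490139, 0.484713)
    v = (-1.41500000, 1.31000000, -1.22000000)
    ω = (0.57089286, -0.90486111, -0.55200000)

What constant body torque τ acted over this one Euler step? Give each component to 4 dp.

rate change Δω = (0.07089286, -0.00486111, -0.05200000)
τ = I·(Δω/dt) + ω₀×(Iω₀) = (0.1400, -0.0400, -0.0700)

τ = (0.1400, -0.0400, -0.0700)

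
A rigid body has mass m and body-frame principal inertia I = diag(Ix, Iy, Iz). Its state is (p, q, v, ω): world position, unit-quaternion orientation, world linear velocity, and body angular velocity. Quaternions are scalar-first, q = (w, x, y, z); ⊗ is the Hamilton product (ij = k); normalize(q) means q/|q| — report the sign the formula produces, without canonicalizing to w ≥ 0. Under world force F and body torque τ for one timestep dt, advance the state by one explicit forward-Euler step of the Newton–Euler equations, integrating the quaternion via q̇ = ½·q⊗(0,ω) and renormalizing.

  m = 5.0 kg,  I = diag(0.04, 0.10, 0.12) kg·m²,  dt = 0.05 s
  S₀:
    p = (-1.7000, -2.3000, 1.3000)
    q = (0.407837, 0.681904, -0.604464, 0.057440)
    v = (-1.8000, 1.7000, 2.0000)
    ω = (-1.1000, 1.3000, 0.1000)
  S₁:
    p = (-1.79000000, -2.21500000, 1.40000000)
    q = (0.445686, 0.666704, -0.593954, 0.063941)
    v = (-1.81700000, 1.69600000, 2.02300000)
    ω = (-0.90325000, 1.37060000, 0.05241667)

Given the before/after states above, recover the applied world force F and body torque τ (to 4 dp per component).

F = (-1.7000, -0.4000, 2.3000)
τ = (0.1600, 0.1500, -0.2000)

v₁ − v₀ = (-0.01700000, -0.00400000, 0.02300000)
m·(v₁−v₀)/dt = (-1.7000, -0.4000, 2.3000)
ω₁ − ω₀ = (0.19675000, 0.07060000, -0.04758333)
I·α + gyro = (0.1600, 0.1500, -0.2000)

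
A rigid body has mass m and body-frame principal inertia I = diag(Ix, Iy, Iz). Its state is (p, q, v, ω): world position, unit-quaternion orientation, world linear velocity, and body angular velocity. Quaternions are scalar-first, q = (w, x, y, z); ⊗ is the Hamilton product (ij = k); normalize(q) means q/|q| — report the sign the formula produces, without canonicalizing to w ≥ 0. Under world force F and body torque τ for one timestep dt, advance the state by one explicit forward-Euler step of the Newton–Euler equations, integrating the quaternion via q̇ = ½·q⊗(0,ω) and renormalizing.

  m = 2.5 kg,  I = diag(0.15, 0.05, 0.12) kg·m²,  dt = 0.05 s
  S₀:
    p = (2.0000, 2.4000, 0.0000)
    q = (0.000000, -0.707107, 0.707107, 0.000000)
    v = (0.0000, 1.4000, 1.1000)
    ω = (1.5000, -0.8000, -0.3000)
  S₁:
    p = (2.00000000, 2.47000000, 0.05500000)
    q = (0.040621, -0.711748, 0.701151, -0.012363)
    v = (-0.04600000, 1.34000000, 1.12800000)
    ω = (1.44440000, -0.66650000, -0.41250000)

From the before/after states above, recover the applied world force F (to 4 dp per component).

F = (-2.3000, -3.0000, 1.4000)

Δv = v₁−v₀ = (-0.04600000, -0.06000000, 0.02800000)
m·(v₁−v₀)/dt = (-2.3000, -3.0000, 1.4000)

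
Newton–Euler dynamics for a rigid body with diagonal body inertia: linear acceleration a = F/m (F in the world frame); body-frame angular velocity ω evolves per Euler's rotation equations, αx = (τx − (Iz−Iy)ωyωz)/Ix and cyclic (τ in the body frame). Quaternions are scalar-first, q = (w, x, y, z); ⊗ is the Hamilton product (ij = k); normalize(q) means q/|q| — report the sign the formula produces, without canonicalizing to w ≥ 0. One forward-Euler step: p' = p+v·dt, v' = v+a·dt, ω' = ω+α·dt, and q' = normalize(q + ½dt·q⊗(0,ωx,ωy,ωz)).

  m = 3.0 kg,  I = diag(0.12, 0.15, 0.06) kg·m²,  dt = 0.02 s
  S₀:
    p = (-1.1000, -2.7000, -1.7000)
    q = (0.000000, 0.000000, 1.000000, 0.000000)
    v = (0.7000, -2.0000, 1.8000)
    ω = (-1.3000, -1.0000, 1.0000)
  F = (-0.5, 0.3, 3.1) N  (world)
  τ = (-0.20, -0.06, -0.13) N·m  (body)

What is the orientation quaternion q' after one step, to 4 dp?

q' = (0.0100, 0.0100, 0.9998, 0.0130)

2q̇ = q⊗(0,ω) = (1.0000000, 1.0000000, 0.0000000, 1.3000000)
q + ½dt·q⊗(0,ω), renormalized = (0.0100, 0.0100, 0.9998, 0.0130)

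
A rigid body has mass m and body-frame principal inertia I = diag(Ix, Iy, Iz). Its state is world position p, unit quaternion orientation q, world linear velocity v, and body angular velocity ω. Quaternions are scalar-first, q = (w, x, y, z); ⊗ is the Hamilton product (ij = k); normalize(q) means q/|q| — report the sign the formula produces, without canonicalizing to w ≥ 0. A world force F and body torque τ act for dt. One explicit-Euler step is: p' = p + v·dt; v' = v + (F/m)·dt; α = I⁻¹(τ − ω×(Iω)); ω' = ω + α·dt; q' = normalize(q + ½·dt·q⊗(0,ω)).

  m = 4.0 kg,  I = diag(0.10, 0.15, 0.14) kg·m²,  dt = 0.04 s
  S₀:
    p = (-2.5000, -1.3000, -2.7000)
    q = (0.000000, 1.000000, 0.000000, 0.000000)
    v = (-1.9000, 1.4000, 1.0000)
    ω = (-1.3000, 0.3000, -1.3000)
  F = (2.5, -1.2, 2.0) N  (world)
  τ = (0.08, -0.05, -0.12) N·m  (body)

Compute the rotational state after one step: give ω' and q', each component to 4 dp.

α = I⁻¹(τ − ω×Iω) = (0.7610, 0.1173, -0.7179)
ω + α·dt = (-1.2696, 0.3047, -1.3287)
q⊗(0,ω) = (1.3000000, 0.0000000, 1.3000000, 0.3000000)
q + ½dt·q⊗(0,ω), renormalized = (0.0260, 0.9993, 0.0260, 0.0060)

ω' = (-1.2696, 0.3047, -1.3287)
q' = (0.0260, 0.9993, 0.0260, 0.0060)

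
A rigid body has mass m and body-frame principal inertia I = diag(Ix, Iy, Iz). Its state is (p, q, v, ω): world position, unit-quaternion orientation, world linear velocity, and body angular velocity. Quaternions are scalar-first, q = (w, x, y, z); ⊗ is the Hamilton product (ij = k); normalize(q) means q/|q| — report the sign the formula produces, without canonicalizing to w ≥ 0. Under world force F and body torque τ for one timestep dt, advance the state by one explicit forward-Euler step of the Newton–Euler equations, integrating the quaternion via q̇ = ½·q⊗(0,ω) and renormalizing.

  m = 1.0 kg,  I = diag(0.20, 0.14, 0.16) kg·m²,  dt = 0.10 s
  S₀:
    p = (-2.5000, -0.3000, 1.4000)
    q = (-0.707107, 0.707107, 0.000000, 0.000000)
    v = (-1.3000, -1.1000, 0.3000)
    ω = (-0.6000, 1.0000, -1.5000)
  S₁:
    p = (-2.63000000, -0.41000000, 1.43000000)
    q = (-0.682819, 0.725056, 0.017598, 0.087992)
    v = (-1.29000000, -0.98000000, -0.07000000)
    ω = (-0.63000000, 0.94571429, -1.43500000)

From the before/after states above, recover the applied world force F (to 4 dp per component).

velocity change Δv = (0.01000000, 0.12000000, -0.37000000)
applied force F = (0.1000, 1.2000, -3.7000)

F = (0.1000, 1.2000, -3.7000)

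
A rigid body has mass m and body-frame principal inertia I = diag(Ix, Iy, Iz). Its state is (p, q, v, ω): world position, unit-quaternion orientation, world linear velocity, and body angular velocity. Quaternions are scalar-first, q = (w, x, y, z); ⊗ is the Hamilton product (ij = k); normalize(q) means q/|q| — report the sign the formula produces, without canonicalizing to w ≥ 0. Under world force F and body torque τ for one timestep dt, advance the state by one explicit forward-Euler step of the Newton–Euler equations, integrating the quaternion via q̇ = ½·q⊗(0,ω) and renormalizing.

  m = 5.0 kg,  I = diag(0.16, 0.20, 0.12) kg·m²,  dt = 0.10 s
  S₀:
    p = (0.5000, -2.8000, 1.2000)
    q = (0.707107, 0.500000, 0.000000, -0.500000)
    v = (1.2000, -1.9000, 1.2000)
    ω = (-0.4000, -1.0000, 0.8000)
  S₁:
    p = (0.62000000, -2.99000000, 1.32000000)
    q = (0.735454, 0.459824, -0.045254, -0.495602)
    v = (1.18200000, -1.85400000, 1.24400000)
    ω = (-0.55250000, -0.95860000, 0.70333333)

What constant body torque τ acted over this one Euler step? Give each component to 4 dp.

τ = (-0.1800, 0.0700, -0.1000)

ω₁ − ω₀ = (-0.15250000, 0.04140000, -0.09666667)
applied torque τ = (-0.1800, 0.0700, -0.1000)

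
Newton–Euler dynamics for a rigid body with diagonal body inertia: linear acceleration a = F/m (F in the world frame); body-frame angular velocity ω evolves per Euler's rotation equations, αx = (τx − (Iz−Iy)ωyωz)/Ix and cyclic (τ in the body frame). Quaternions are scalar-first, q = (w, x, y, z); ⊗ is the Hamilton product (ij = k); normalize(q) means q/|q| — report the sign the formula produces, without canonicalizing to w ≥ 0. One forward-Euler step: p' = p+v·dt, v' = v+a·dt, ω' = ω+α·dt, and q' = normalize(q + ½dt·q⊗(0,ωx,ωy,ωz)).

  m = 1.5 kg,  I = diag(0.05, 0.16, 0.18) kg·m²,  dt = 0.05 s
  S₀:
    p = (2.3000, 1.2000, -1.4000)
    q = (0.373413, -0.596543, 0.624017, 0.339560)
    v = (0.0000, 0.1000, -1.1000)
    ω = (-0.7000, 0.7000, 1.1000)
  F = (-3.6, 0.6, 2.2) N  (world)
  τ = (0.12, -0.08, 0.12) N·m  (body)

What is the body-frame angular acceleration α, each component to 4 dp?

gyro term ω×Iω = (0.0154, 0.1001, -0.0539)
angular accel α = (2.0920, -1.1256, 0.9661)

α = (2.0920, -1.1256, 0.9661)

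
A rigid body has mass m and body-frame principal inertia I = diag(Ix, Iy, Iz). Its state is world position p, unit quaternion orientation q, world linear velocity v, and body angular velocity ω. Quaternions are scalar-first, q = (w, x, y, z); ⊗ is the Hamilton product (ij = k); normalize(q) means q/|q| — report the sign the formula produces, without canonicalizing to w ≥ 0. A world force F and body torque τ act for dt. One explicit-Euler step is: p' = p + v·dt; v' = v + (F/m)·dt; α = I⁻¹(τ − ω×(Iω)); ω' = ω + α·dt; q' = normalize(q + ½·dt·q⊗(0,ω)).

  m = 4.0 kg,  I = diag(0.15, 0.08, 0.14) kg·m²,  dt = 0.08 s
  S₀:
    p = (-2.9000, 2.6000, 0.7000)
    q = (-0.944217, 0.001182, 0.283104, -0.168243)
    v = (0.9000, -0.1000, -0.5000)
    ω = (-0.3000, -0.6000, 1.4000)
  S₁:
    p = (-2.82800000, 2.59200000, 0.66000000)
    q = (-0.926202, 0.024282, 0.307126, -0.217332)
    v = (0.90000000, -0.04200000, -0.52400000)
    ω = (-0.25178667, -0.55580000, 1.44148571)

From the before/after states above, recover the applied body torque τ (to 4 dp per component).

ω₁ − ω₀ = (0.04821333, 0.04420000, 0.04148571)
ω₀×(Iω₀) = (-0.0504, -0.0042, -0.0126)
applied torque τ = (0.0400, 0.0400, 0.0600)

τ = (0.0400, 0.0400, 0.0600)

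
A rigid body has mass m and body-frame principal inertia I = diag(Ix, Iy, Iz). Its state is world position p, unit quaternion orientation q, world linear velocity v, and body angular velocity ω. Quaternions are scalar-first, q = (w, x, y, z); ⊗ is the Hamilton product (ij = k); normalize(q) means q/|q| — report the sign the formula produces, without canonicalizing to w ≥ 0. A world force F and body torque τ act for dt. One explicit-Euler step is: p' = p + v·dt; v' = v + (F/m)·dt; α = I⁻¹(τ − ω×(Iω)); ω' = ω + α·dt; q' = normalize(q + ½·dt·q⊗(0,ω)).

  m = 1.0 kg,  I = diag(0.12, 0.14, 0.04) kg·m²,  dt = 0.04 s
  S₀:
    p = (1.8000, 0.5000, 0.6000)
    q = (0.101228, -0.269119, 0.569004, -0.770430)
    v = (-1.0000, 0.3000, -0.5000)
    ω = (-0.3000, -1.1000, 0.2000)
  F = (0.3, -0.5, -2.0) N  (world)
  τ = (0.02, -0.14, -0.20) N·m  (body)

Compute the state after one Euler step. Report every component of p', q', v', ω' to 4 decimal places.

p' = (1.7600, 0.5120, 0.5800)
q' = (0.1152, -0.2843, 0.5723, -0.7605)
v' = (-0.9880, 0.2800, -0.5800)
ω' = (-0.3007, -1.1386, -0.0066)

(τ − ω×Iω)/I = (-0.0167, -0.9657, -5.1650)
ω' = ω + α·dt = (-0.3007, -1.1386, -0.0066)
2q̇ = q⊗(0,ω) = (0.6992547, -0.7640406, 0.1736020, 0.4869777)
q + ½dt·q⊗(0,ω), renormalized = (0.1152, -0.2843, 0.5723, -0.7605)
a = F/m = (0.3000, -0.5000, -2.0000)
p' = p + v·dt = (1.7600, 0.5120, 0.5800)
v' = v + a·dt = (-0.9880, 0.2800, -0.5800)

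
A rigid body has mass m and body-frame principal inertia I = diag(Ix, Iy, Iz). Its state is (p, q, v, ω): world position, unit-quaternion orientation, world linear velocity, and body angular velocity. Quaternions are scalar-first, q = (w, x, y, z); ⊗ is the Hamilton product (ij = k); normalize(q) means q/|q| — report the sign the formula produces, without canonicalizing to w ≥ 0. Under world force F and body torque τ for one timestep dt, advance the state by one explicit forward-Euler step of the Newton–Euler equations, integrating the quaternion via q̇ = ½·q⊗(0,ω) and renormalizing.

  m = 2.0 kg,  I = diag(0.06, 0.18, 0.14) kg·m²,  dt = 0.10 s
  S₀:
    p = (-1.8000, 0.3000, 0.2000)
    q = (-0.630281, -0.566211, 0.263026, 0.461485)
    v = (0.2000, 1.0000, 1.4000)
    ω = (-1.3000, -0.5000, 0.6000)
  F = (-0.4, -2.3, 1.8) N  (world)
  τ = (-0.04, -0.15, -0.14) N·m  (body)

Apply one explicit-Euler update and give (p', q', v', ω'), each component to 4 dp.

p' = (-1.7800, 0.4000, 0.3400)
q' = (-0.6724, -0.5044, 0.2650, 0.4725)
v' = (0.1800, 0.8850, 1.4900)
ω' = (-1.3867, -0.6180, 0.4443)

precession coupling ω×(Iω) = (0.0120, 0.0624, 0.0780)
angular accel α = (-0.8667, -1.1800, -1.5571)
new body rate ω' = (-1.3867, -0.6180, 0.4443)
q⊗(0,ω) = (-0.8814523, 1.2079234, 0.0549366, 0.2468707)
updated quaternion q' = (-0.6724, -0.5044, 0.2650, 0.4725)
linear accel F/m = (-0.2000, -1.1500, 0.9000)
p' = p + v·dt = (-1.7800, 0.4000, 0.3400)
v' = v + a·dt = (0.1800, 0.8850, 1.4900)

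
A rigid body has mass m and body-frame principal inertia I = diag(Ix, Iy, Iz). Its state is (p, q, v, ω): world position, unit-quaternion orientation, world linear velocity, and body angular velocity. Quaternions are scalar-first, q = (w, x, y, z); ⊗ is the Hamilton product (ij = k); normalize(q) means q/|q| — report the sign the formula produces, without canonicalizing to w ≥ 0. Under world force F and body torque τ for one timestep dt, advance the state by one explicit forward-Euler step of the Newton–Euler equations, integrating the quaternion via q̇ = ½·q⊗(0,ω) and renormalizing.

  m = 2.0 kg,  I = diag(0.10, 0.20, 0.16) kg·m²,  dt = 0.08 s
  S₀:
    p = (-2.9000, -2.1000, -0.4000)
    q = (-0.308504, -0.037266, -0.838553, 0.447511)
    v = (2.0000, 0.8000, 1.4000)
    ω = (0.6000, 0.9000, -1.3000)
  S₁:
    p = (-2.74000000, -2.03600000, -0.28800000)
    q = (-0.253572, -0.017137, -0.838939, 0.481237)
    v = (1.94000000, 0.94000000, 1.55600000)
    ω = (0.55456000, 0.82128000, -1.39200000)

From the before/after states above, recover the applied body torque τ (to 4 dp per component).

τ = (-0.0100, -0.1500, -0.1300)

ω₁ − ω₀ = (-0.04544000, -0.07872000, -0.09200000)
precession coupling = (0.0468, 0.0468, 0.0540)
τ = I·(Δω/dt) + ω₀×(Iω₀) = (-0.0100, -0.1500, -0.1300)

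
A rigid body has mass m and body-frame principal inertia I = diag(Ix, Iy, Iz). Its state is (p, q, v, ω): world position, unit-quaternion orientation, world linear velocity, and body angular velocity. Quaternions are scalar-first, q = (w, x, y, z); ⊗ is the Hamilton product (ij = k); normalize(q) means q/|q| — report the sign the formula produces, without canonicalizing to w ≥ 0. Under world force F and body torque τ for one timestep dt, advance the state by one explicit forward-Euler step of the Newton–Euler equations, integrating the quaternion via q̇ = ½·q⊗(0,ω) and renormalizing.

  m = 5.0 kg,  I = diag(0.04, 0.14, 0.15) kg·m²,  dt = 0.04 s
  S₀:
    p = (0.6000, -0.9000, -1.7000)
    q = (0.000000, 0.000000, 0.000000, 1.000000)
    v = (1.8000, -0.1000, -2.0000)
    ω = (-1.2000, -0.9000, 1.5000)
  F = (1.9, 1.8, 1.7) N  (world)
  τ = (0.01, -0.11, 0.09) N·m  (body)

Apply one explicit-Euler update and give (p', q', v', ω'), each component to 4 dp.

linear accel F/m = (0.3800, 0.3600, 0.3400)
new position p' = (0.6720, -0.9040, -1.7800)
v + (F/m)dt = (1.8152, -0.0856, -1.9864)
(τ − ω×Iω)/I = (0.5875, -2.2000, -0.1200)
ω' = ω + α·dt = (-1.1765, -0.9880, 1.4952)
2q̇ = q⊗(0,ω) = (-1.5000000, 0.9000000, -1.2000000, 0.0000000)
q + ½dt·q⊗(0,ω), renormalized = (-0.0300, 0.0180, -0.0240, 0.9991)

p' = (0.6720, -0.9040, -1.7800)
q' = (-0.0300, 0.0180, -0.0240, 0.9991)
v' = (1.8152, -0.0856, -1.9864)
ω' = (-1.1765, -0.9880, 1.4952)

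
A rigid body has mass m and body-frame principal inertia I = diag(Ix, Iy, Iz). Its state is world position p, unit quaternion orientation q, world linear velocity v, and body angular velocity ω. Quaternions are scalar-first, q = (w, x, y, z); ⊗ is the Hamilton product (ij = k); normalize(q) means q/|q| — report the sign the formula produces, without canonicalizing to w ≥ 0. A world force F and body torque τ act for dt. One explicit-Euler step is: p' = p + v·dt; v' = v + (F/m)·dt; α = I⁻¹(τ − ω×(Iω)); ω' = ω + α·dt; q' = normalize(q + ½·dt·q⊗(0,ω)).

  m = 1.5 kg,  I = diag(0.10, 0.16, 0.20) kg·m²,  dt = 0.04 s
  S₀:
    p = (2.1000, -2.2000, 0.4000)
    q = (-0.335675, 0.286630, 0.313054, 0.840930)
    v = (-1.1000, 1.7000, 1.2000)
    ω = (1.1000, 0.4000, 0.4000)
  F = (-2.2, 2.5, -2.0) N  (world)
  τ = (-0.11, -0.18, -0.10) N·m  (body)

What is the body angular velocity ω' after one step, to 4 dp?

ω' = (1.0534, 0.3660, 0.3747)

ω×(Iω) gyroscopic = (0.0064, -0.0440, 0.0264)
(τ − ω×Iω)/I = (-1.1640, -0.8500, -0.6320)
ω' = ω + α·dt = (1.0534, 0.3660, 0.3747)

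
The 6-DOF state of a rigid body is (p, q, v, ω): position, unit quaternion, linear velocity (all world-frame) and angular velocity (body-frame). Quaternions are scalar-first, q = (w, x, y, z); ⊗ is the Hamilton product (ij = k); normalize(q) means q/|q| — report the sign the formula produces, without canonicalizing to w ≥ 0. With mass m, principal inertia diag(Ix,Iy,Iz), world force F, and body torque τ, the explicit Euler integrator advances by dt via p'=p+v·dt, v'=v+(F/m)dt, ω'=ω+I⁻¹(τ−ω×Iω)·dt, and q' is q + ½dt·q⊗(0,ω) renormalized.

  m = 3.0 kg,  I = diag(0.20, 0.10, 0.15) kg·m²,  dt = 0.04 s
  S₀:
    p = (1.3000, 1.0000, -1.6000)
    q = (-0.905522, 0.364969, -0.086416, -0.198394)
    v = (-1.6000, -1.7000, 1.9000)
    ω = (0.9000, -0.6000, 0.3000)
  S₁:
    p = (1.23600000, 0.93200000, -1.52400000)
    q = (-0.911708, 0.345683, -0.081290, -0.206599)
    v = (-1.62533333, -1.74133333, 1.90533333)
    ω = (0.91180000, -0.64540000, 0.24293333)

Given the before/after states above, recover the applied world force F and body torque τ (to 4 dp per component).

v₁ − v₀ = (-0.02533333, -0.04133333, 0.00533333)
m·(v₁−v₀)/dt = (-1.9000, -3.1000, 0.4000)
rate change Δω = (0.01180000, -0.04540000, -0.05706667)
applied torque τ = (0.0500, -0.1000, -0.1600)

F = (-1.9000, -3.1000, 0.4000)
τ = (0.0500, -0.1000, -0.1600)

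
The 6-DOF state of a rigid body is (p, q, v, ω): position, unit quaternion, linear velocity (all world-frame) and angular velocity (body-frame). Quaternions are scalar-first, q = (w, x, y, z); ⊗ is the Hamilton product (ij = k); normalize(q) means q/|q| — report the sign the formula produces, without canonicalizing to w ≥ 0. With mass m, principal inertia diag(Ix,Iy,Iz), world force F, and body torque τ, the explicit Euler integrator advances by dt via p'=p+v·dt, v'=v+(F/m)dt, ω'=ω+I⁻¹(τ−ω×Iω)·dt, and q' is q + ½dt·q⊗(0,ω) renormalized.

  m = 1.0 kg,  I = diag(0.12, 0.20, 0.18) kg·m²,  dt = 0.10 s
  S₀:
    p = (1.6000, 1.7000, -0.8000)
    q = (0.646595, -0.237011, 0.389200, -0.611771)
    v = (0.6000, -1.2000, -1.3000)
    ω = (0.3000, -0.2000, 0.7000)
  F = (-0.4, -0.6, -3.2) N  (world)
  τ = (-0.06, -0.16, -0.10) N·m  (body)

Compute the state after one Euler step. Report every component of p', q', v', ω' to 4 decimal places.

p' = (1.6600, 1.5800, -0.9300)
q' = (0.6749, -0.2196, 0.3816, -0.5921)
v' = (0.5600, -1.2600, -1.6200)
ω' = (0.2477, -0.2737, 0.6471)

ω×(Iω) gyroscopic = (0.0028, -0.0126, -0.0048)
angular accel α = (-0.5233, -0.7370, -0.5289)
ω' = ω + α·dt = (0.2477, -0.2737, 0.6471)
Hamilton product q⊗(0,ω) = (0.5771830, 0.3440643, -0.1469426, 0.3832587)
q + ½dt·q⊗(0,ω), renormalized = (0.6749, -0.2196, 0.3816, -0.5921)
a = (-0.4000, -0.6000, -3.2000)
p' = p + v·dt = (1.6600, 1.5800, -0.9300)
v' = v + a·dt = (0.5600, -1.2600, -1.6200)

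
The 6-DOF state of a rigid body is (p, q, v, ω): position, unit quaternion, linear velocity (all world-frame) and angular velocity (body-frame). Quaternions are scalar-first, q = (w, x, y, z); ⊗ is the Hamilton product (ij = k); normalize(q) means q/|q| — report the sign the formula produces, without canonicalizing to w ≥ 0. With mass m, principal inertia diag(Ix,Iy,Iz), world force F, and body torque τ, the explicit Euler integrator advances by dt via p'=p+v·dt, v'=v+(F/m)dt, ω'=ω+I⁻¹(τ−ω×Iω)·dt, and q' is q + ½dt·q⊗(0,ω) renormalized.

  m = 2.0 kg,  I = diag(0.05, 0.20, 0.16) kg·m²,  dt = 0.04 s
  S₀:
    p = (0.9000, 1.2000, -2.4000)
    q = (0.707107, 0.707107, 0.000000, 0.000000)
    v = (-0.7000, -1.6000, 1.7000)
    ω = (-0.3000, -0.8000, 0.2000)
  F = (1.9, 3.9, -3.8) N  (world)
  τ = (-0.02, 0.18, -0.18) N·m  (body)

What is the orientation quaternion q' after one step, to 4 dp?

q' = (0.7112, 0.7028, -0.0141, -0.0085)

q⊗(0,ω) = (0.2121321, -0.2121321, -0.7071070, -0.4242642)
q' = normalize(q + ½dt·q⊗(0,ω)) = (0.7112, 0.7028, -0.0141, -0.0085)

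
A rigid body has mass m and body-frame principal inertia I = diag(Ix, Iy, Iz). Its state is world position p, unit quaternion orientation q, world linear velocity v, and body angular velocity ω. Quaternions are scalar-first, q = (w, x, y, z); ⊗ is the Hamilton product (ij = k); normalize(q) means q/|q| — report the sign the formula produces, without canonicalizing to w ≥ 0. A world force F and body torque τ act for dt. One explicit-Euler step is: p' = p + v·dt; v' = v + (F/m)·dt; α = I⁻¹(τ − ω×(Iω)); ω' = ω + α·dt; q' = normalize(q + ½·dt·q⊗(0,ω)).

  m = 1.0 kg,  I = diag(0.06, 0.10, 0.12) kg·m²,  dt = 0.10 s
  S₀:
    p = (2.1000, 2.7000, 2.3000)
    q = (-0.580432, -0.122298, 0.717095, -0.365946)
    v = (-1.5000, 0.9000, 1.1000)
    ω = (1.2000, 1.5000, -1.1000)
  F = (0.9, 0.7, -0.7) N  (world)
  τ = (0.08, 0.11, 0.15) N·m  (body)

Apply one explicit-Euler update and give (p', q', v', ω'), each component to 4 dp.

a = (0.9000, 0.7000, -0.7000)
p + v·dt = (1.9500, 2.7900, 2.4100)
new velocity v' = (-1.4100, 0.9700, 1.0300)
precession coupling ω×(Iω) = (-0.0330, 0.0792, 0.0720)
(τ − ω×Iω)/I = (1.8833, 0.3080, 0.6500)
new body rate ω' = (1.3883, 1.5308, -1.0350)
2q̇ = q⊗(0,ω) = (-1.3314255, -0.9364039, -1.4443110, -0.4054858)
updated quaternion q' = (-0.6431, -0.1681, 0.6410, -0.3839)

p' = (1.9500, 2.7900, 2.4100)
q' = (-0.6431, -0.1681, 0.6410, -0.3839)
v' = (-1.4100, 0.9700, 1.0300)
ω' = (1.3883, 1.5308, -1.0350)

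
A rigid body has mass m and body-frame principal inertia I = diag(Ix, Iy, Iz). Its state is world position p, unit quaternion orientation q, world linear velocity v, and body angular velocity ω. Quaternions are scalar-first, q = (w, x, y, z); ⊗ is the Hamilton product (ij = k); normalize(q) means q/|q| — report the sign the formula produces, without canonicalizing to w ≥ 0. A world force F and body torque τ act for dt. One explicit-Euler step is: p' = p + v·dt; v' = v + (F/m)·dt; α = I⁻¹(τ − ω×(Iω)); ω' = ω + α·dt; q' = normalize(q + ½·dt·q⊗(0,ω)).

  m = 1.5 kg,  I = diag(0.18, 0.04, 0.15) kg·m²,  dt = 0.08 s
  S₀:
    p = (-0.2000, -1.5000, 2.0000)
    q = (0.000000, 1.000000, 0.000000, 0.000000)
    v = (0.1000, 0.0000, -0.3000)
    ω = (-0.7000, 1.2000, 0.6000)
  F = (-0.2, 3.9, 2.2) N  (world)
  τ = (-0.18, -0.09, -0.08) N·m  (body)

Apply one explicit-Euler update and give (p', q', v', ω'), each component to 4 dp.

p' = (-0.1920, -1.5000, 1.9760)
q' = (0.0279, 0.9982, -0.0240, 0.0479)
v' = (0.0893, 0.2080, -0.1827)
ω' = (-0.8152, 1.0452, 0.4946)

a = F/m = (-0.1333, 2.6000, 1.4667)
new position p' = (-0.1920, -1.5000, 1.9760)
new velocity v' = (0.0893, 0.2080, -0.1827)
gyro term ω×Iω = (0.0792, -0.0126, 0.1176)
α = I⁻¹(τ − ω×Iω) = (-1.4400, -1.9350, -1.3173)
ω' = ω + α·dt = (-0.8152, 1.0452, 0.4946)
Hamilton product q⊗(0,ω) = (0.7000000, 0.0000000, -0.6000000, 1.2000000)
q + ½dt·q⊗(0,ω), renormalized = (0.0279, 0.9982, -0.0240, 0.0479)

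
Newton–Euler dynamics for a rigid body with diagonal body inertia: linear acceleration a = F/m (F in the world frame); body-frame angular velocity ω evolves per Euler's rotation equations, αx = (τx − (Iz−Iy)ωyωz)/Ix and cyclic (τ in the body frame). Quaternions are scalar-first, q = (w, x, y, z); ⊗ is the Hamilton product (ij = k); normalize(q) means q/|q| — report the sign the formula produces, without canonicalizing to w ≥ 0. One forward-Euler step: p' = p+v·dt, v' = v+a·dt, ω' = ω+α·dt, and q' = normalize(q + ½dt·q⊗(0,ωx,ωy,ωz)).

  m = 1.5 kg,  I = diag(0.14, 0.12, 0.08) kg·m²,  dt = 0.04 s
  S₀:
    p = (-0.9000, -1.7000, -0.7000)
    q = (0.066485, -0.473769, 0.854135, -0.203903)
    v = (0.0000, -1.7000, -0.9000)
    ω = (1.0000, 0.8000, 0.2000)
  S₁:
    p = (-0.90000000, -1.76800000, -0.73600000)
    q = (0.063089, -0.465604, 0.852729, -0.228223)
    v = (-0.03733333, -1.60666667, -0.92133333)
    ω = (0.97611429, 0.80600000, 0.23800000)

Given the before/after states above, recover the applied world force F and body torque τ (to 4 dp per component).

v₁ − v₀ = (-0.03733333, 0.09333333, -0.02133333)
m·(v₁−v₀)/dt = (-1.4000, 3.5000, -0.8000)
rate change Δω = (-0.02388571, 0.00600000, 0.03800000)
I·α + gyro = (-0.0900, 0.0300, 0.0600)

F = (-1.4000, 3.5000, -0.8000)
τ = (-0.0900, 0.0300, 0.0600)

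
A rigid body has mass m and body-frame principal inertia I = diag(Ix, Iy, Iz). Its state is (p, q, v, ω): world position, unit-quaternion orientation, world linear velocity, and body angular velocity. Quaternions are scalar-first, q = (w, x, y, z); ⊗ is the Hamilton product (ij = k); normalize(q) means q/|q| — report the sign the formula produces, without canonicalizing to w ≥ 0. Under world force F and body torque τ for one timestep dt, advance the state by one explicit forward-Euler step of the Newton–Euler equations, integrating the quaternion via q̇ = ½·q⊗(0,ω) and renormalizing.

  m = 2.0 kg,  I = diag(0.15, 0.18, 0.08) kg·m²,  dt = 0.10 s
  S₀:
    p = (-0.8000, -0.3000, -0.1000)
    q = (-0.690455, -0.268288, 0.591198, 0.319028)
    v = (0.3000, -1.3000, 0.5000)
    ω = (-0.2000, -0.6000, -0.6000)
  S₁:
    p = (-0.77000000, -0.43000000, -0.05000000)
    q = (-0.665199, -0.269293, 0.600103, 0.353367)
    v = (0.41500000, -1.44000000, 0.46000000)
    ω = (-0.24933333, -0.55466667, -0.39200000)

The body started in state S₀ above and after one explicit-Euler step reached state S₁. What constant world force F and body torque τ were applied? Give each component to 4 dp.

F = (2.3000, -2.8000, -0.8000)
τ = (-0.1100, 0.0900, 0.1700)

ω₁ − ω₀ = (-0.04933333, 0.04533333, 0.20800000)
gyro term ω₀×Iω₀ = (-0.0360, 0.0084, 0.0036)
applied torque τ = (-0.1100, 0.0900, 0.1700)
velocity change Δv = (0.11500000, -0.14000000, -0.04000000)
F = m·Δv/dt = (2.3000, -2.8000, -0.8000)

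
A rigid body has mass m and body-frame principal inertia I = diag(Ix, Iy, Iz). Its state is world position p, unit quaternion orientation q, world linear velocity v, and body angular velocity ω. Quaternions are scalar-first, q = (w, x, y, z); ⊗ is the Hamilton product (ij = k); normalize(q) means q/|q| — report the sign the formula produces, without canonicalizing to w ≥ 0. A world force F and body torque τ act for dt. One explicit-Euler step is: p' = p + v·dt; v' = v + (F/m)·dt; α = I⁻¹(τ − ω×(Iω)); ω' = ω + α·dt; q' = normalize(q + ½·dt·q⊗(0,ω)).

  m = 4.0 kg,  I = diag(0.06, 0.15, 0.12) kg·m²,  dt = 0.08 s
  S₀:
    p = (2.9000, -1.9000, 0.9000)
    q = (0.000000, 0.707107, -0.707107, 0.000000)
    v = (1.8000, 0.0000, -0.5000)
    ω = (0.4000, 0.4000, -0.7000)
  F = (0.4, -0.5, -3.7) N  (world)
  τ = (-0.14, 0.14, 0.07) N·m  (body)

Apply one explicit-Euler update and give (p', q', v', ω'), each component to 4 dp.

p' = (3.0440, -1.9000, 0.8600)
q' = (0.0000, 0.7264, -0.6869, 0.0226)
v' = (1.8080, -0.0100, -0.5740)
ω' = (0.2021, 0.4657, -0.6629)

new position p' = (3.0440, -1.9000, 0.8600)
v + (F/m)dt = (1.8080, -0.0100, -0.5740)
gyro term ω×Iω = (0.0084, 0.0168, 0.0144)
(τ − ω×Iω)/I = (-2.4733, 0.8213, 0.4633)
ω + α·dt = (0.2021, 0.4657, -0.6629)
2q̇ = q⊗(0,ω) = (0.0000000, 0.4949749, 0.4949749, 0.5656856)
q' = normalize(q + ½dt·q⊗(0,ω)) = (0.0000, 0.7264, -0.6869, 0.0226)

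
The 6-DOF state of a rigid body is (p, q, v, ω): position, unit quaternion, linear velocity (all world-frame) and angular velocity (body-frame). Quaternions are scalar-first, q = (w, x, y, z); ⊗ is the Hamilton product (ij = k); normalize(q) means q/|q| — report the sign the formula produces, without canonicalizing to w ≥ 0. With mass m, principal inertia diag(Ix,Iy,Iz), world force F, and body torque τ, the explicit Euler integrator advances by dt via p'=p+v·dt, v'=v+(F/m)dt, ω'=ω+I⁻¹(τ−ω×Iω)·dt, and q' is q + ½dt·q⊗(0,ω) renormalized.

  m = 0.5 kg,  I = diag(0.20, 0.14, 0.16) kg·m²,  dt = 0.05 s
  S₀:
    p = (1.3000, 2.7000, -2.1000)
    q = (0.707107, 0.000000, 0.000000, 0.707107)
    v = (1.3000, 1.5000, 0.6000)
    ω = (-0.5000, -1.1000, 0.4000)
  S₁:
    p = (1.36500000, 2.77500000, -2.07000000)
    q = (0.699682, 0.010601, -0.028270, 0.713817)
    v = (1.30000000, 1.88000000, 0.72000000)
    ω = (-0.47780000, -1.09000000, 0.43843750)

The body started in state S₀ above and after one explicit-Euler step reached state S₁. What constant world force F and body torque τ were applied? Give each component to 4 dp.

rate change Δω = (0.02220000, 0.01000000, 0.03843750)
I·α + gyro = (0.0800, 0.0200, 0.0900)
v₁ − v₀ = (0.00000000, 0.38000000, 0.12000000)
F = m·Δv/dt = (0.0000, 3.8000, 1.2000)

F = (0.0000, 3.8000, 1.2000)
τ = (0.0800, 0.0200, 0.0900)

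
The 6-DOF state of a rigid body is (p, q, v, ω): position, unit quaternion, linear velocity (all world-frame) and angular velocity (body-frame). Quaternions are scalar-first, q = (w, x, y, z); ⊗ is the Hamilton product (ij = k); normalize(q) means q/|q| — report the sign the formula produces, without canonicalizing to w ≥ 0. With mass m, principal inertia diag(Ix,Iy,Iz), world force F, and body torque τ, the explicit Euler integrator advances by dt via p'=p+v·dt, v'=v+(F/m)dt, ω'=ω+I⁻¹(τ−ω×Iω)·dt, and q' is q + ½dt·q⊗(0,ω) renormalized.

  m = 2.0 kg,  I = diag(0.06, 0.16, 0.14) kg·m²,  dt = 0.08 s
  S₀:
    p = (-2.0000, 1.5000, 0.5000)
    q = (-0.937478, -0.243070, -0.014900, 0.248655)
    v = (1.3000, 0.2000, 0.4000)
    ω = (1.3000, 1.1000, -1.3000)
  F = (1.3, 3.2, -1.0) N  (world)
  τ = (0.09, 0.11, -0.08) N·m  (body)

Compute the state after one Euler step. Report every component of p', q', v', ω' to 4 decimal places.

p' = (-1.8960, 1.5160, 0.5320)
q' = (-0.9079, -0.3009, -0.0557, 0.2864)
v' = (1.3520, 0.3280, 0.3600)
ω' = (1.3819, 1.0874, -1.4274)

p + v·dt = (-1.8960, 1.5160, 0.5320)
v' = v + a·dt = (1.3520, 0.3280, 0.3600)
angular accel α = (1.0233, -0.1575, -1.5929)
ω' = ω + α·dt = (1.3819, 1.0874, -1.4274)
q⊗(0,ω) = (0.6556325, -1.4728719, -1.0239653, 0.9707144)
updated quaternion q' = (-0.9079, -0.3009, -0.0557, 0.2864)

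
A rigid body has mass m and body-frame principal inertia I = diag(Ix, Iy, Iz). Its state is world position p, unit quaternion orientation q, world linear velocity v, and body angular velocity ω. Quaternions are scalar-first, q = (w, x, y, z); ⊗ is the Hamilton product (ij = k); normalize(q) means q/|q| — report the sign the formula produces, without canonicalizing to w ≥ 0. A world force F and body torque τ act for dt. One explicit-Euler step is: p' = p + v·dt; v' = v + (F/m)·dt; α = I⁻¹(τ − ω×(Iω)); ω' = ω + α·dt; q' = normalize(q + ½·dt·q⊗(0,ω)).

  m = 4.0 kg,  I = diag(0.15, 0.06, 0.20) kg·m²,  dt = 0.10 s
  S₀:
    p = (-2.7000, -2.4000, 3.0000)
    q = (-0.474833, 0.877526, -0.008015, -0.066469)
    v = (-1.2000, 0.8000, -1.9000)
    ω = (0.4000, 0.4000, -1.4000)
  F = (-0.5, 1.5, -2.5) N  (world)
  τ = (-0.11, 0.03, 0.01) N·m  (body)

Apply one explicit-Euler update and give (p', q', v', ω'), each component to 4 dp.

a = (-0.1250, 0.3750, -0.6250)
p + v·dt = (-2.8200, -2.3200, 2.8100)
new velocity v' = (-1.2125, 0.8375, -1.9625)
angular accel α = (-0.2107, 0.0333, 0.1220)
ω + α·dt = (0.3789, 0.4033, -1.3878)
2q̇ = q⊗(0,ω) = (-0.4408610, -0.1521246, 1.0120156, 1.0189826)
q + ½dt·q⊗(0,ω), renormalized = (-0.4955, 0.8675, 0.0425, -0.0155)

p' = (-2.8200, -2.3200, 2.8100)
q' = (-0.4955, 0.8675, 0.0425, -0.0155)
v' = (-1.2125, 0.8375, -1.9625)
ω' = (0.3789, 0.4033, -1.3878)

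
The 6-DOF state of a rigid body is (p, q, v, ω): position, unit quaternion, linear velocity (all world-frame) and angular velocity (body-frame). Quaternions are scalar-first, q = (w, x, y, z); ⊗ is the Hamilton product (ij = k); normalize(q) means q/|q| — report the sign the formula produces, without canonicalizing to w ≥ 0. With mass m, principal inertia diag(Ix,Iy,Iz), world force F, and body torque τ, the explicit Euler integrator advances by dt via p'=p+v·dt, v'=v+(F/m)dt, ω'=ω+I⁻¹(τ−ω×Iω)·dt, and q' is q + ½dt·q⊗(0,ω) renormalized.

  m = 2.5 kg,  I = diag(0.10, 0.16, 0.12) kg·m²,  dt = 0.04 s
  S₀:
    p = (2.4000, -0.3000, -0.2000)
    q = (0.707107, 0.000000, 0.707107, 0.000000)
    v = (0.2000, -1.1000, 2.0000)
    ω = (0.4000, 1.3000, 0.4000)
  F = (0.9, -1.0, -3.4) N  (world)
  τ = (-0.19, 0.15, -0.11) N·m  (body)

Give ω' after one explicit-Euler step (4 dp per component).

precession coupling ω×(Iω) = (-0.0208, -0.0032, 0.0312)
angular accel α = (-1.6920, 0.9575, -1.1767)
ω + α·dt = (0.3323, 1.3383, 0.3529)

ω' = (0.3323, 1.3383, 0.3529)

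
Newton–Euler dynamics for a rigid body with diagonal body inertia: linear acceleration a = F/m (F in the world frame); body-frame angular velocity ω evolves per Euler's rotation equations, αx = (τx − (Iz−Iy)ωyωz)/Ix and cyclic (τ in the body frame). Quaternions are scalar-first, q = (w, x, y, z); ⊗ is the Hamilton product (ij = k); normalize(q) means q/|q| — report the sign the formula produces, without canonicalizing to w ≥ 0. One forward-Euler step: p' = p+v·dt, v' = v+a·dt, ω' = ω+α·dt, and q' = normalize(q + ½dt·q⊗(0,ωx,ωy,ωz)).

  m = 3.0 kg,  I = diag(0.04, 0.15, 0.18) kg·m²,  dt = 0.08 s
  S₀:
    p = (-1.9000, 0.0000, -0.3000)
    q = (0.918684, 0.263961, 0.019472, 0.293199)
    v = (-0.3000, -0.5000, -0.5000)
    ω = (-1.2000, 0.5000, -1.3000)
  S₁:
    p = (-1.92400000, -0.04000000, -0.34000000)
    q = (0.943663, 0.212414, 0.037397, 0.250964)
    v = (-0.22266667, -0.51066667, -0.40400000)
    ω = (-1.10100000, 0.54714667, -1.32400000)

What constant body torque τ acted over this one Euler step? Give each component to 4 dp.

rate change Δω = (0.09900000, 0.04714667, -0.02400000)
ω₀×(Iω₀) = (-0.0195, -0.2184, -0.0660)
τ = I·(Δω/dt) + ω₀×(Iω₀) = (0.0300, -0.1300, -0.1200)

τ = (0.0300, -0.1300, -0.1200)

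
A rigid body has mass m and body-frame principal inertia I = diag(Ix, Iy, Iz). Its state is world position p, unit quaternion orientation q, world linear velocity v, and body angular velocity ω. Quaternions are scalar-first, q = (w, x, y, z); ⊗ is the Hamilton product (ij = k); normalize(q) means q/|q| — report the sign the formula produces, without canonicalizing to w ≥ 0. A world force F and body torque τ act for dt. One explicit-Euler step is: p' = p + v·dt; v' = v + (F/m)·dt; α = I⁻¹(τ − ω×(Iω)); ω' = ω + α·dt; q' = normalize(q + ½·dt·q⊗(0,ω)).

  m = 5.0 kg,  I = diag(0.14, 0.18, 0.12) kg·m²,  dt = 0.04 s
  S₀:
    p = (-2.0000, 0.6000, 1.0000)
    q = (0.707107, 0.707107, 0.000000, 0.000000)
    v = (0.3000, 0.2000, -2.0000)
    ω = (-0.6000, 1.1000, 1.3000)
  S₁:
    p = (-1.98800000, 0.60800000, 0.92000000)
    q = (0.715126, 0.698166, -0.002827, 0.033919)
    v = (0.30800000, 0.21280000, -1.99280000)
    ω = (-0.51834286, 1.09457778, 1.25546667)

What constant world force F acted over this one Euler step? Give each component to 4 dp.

Δv = v₁−v₀ = (0.00800000, 0.01280000, 0.00720000)
F = m·Δv/dt = (1.0000, 1.6000, 0.9000)

F = (1.0000, 1.6000, 0.9000)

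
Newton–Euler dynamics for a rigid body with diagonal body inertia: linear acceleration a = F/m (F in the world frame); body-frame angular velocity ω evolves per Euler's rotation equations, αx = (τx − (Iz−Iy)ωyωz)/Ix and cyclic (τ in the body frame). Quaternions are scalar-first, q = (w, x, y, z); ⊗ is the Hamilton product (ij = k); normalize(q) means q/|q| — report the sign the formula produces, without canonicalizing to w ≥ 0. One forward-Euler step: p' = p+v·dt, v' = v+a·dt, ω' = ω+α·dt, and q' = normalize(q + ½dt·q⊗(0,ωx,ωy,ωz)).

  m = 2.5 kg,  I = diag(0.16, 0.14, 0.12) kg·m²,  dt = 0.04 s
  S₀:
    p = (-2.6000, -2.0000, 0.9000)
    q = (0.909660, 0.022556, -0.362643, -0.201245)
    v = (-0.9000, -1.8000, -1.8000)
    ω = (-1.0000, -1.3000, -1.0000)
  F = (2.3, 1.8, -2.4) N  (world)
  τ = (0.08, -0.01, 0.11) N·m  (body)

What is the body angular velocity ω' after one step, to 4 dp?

α = I⁻¹(τ − ω×Iω) = (0.6625, -0.3571, 1.1333)
new body rate ω' = (-0.9735, -1.3143, -0.9547)

ω' = (-0.9735, -1.3143, -0.9547)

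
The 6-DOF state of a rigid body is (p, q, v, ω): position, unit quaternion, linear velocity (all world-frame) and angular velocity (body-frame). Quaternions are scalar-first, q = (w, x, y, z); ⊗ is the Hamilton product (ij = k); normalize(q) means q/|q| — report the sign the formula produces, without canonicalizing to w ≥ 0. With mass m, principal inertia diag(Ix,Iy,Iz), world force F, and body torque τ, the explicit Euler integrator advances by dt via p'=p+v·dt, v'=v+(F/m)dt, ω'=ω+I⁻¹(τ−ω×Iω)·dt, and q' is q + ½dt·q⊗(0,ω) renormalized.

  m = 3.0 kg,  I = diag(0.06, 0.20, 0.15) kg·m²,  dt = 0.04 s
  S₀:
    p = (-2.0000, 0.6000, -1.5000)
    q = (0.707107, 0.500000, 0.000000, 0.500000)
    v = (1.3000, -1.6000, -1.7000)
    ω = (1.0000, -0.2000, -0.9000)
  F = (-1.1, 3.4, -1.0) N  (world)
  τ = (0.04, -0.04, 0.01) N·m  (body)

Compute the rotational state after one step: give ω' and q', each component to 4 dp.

ω×(Iω) gyroscopic = (-0.0090, 0.0810, -0.0280)
(τ − ω×Iω)/I = (0.8167, -0.6050, 0.2533)
new body rate ω' = (1.0327, -0.2242, -0.8899)
2q̇ = q⊗(0,ω) = (-0.0500000, 0.8071070, 0.8085786, -0.7363963)
updated quaternion q' = (0.7058, 0.5160, 0.0162, 0.4851)

ω' = (1.0327, -0.2242, -0.8899)
q' = (0.7058, 0.5160, 0.0162, 0.4851)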